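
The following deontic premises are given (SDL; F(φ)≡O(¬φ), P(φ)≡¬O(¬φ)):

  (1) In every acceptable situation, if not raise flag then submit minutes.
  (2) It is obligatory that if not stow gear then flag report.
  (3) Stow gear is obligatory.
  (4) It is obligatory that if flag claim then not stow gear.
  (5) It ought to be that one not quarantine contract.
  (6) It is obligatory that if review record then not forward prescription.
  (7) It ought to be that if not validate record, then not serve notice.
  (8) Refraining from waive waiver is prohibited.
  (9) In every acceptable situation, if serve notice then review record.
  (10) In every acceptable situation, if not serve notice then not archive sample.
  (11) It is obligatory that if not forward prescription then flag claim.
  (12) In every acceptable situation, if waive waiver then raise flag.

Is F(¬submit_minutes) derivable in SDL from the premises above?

No

Premise 1 is O(¬raise_flag → submit_minutes), but O(¬raise_flag) is not derivable from the premises, so it does not yield O(submit_minutes).
No other premise forces O(submit_minutes). An ideal world satisfying every premise can still have ¬submit_minutes true, so F(¬submit_minutes) is not derivable.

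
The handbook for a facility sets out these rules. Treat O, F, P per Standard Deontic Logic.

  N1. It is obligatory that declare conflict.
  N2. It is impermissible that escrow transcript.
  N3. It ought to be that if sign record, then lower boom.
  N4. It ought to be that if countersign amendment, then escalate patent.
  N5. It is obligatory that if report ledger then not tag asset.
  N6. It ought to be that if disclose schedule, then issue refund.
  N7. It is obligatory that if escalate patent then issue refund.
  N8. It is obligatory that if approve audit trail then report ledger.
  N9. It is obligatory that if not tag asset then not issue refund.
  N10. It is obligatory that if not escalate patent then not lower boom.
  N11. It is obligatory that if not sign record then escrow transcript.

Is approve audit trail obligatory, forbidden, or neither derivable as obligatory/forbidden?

F(escrow_transcript) at premise 2 means O(¬escrow_transcript).
The contrapositive of premise 11 (O(¬sign_record → escrow_transcript)) is O(¬escrow_transcript → sign_record), and O(¬escrow_transcript) is already established, so O(sign_record).
From O(sign_record) and premise 3, O(sign_record → lower_boom), we obtain O(lower_boom).
Premise 10, O(¬escalate_patent → ¬lower_boom), contraposes to O(lower_boom → escalate_patent); with O(lower_boom) we get O(escalate_patent).
Premise 7 is O(escalate_patent → issue_refund); since O(escalate_patent), deontic closure gives O(issue_refund).
Premise 9, O(¬tag_asset → ¬issue_refund), contraposes to O(issue_refund → tag_asset); with O(issue_refund) we get O(tag_asset).
Premise 5 is O(report_ledger → ¬tag_asset); contrapositively O(tag_asset → ¬report_ledger). Since O(tag_asset) holds, K gives O(¬report_ledger).
Premise 8 is O(approve_audit_trail → report_ledger); contrapositively O(¬report_ledger → ¬approve_audit_trail). Since O(¬report_ledger) holds, K gives O(¬approve_audit_trail).
Premises 1, 4, 6 do not contribute to this derivation.
Thus O(¬approve_audit_trail), which is F(approve_audit_trail): approve_audit_trail is forbidden.

Forbidden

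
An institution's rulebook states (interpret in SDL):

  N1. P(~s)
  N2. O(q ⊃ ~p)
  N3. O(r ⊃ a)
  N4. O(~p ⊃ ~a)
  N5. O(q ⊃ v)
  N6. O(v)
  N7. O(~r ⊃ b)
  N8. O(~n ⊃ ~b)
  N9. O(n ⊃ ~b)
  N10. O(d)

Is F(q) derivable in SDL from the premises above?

Yes

Premises 8 and 9 are O(~n ⊃ ~b) and O(n ⊃ ~b); every ideal world satisfies ~n or n, so in either case ~b holds — hence O(~b).
The contrapositive of premise 7 (O(~r ⊃ b)) is O(~b ⊃ r), and O(~b) is already established, so O(r).
Premise 3 is O(r ⊃ a); since O(r), deontic closure gives O(a).
Premise 4, O(~p ⊃ ~a), contraposes to O(a ⊃ p); with O(a) we get O(p).
Premise 2 is O(q ⊃ ~p); contrapositively O(p ⊃ ~q). Since O(p) holds, K gives O(~q).
Premises 1, 5, 6, 10 do not contribute to this derivation.
So O(~q) holds, i.e. F(q). The claim follows.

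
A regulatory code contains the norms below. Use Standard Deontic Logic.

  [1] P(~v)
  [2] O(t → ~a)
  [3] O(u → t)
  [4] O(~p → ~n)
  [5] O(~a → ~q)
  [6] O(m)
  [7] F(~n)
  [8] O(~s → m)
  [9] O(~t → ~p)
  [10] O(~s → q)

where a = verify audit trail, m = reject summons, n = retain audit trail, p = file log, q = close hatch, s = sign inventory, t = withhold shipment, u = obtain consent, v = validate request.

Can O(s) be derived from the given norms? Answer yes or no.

F(~n) at premise 7 means O(n).
Premise 4 is O(~p → ~n); contrapositively O(n → p). Since O(n) holds, K gives O(p).
Premise 9, O(~t → ~p), contraposes to O(p → t); with O(p) we get O(t).
With premise 2, O(t → ~a), the K-axiom yields O(~a).
Premise 5 is O(~a → ~q); since O(~a), deontic closure gives O(~q).
Premise 10 is O(~s → q); contrapositively O(~q → s). Since O(~q) holds, K gives O(s).
Premises 1, 3, 6, 8 do not contribute to this derivation.
So O(s) follows.

Yes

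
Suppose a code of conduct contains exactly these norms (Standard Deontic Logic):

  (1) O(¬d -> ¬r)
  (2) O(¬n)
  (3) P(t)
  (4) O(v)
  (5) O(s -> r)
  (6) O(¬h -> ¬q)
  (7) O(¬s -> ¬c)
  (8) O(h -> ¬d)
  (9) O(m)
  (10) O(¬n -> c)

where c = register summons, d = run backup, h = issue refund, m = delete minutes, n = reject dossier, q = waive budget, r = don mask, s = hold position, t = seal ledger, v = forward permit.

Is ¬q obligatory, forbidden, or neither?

From premise 2 we have O(¬n).
Premise 10 is O(¬n -> c); since O(¬n), deontic closure gives O(c).
Premise 7, O(¬s -> ¬c), contraposes to O(c -> s); with O(c) we get O(s).
From O(s) and premise 5, O(s -> r), we obtain O(r).
The contrapositive of premise 1 (O(¬d -> ¬r)) is O(r -> d), and O(r) is already established, so O(d).
Premise 8, O(h -> ¬d), contraposes to O(d -> ¬h); with O(d) we get O(¬h).
Premise 6 is O(¬h -> ¬q); since O(¬h), deontic closure gives O(¬q).
Premises 3, 4, 9 do not contribute to this derivation.
Hence ¬q is obligatory.

Obligatory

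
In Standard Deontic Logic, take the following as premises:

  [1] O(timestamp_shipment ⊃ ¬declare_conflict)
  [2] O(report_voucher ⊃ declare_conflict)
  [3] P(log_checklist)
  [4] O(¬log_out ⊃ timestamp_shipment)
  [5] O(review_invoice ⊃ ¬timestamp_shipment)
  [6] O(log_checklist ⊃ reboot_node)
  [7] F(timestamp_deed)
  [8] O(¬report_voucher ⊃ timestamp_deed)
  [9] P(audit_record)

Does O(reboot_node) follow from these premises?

No

Premise 6 is O(log_checklist ⊃ reboot_node), but O(log_checklist) is not derivable from the premises (the permission P(log_checklist) asserts only ¬O(¬log_checklist), not O(log_checklist)), so it does not yield O(reboot_node).
No other premise forces O(reboot_node). An ideal world satisfying every premise can still have reboot_node false, so O(reboot_node) is not derivable.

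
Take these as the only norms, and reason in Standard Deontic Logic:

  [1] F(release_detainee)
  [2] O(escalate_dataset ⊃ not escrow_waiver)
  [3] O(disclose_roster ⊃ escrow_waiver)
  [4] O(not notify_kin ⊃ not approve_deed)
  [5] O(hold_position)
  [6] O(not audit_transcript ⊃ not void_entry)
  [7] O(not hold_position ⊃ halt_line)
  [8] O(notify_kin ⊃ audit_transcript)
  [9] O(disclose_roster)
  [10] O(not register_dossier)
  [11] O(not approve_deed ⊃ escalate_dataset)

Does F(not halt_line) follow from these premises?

No

Premise 7 is O(not hold_position ⊃ halt_line), but O(not hold_position) is not derivable from the premises, so it does not yield O(halt_line).
No other premise forces O(halt_line). An ideal world satisfying every premise can still have not halt_line true, so F(not halt_line) is not derivable.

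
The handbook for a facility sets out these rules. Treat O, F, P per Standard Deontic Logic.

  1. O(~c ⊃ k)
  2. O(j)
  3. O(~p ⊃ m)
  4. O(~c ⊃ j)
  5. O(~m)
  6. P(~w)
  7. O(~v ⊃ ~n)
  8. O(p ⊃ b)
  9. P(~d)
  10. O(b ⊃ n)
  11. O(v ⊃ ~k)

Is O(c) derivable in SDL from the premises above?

Yes

Premise 5 states O(~m) outright.
The contrapositive of premise 3 (O(~p ⊃ m)) is O(~m ⊃ p), and O(~m) is already established, so O(p).
Premise 8 is O(p ⊃ b); since O(p), deontic closure gives O(b).
With premise 10, O(b ⊃ n), the K-axiom yields O(n).
The contrapositive of premise 7 (O(~v ⊃ ~n)) is O(n ⊃ v), and O(n) is already established, so O(v).
Applying K to premise 11 (O(v ⊃ ~k)) and O(v) yields O(~k).
Premise 1, O(~c ⊃ k), contraposes to O(~k ⊃ c); with O(~k) we get O(c).
Premises 2, 4, 6, 9 do not contribute to this derivation.
So O(c) follows.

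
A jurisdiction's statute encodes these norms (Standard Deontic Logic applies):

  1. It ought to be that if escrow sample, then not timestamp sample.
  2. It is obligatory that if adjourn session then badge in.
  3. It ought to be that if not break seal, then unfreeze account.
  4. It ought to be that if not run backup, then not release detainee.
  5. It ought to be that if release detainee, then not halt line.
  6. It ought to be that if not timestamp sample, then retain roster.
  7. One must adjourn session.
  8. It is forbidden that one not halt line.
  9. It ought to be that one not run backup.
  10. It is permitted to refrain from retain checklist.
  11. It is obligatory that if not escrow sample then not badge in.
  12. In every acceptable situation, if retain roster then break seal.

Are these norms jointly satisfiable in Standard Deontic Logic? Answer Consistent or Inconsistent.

Premise 5 is O(release_detainee → ¬halt_line), but O(release_detainee) is not derivable from the premises, so it does not yield O(¬halt_line).
So O(¬halt_line) is not derivable, and the apparent clash with O(halt_line) does not arise.
A world satisfying every obligation exists (e.g. adjourn_session=true, badge_in=true, break_seal=true, escrow_sample=true, halt_line=true, release_detainee=false, retain_checklist=false, retain_roster=true, run_backup=false, timestamp_sample=false, unfreeze_account=false); no atom is both obligatory and forbidden, so the set is consistent.

Consistent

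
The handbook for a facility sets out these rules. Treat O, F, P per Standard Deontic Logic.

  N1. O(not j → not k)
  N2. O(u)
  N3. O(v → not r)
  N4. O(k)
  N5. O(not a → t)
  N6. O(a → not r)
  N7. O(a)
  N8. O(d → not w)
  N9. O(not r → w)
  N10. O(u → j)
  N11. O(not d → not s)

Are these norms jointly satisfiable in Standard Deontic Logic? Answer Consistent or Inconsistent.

Consistent

Premise 1 is O(not j → not k), but O(not j) is not derivable from the premises, so it does not yield O(not k).
So O(not k) is not derivable, and the apparent clash with O(k) does not arise.
A world satisfying every obligation exists (e.g. a=true, d=false, j=true, k=true, r=false, s=false, t=false, u=true, v=false, w=true); no atom is both obligatory and forbidden, so the set is consistent.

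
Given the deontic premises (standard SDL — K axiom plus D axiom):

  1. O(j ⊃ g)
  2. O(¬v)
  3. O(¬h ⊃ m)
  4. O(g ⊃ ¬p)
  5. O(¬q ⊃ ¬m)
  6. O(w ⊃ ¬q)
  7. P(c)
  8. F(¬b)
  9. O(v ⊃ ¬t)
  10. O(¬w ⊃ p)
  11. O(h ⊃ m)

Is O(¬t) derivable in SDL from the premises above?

Premise 9 is O(v ⊃ ¬t), but O(v) is not derivable from the premises, so it does not yield O(¬t).
No other premise forces O(¬t). An ideal world satisfying every premise can still have ¬t false, so O(¬t) is not derivable.

No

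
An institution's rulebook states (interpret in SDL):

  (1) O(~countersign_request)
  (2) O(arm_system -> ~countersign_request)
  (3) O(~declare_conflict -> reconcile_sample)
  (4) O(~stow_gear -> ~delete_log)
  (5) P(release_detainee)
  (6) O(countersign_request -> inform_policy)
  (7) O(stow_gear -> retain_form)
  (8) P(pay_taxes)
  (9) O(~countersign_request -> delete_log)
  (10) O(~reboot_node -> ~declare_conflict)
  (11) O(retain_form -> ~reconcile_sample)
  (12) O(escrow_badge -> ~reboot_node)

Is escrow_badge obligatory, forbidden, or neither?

Premise 1 gives O(~countersign_request).
Applying K to premise 9 (O(~countersign_request -> delete_log)) and O(~countersign_request) yields O(delete_log).
Premise 4, O(~stow_gear -> ~delete_log), contraposes to O(delete_log -> stow_gear); with O(delete_log) we get O(stow_gear).
With premise 7, O(stow_gear -> retain_form), the K-axiom yields O(retain_form).
With premise 11, O(retain_form -> ~reconcile_sample), the K-axiom yields O(~reconcile_sample).
Premise 3 is O(~declare_conflict -> reconcile_sample); contrapositively O(~reconcile_sample -> declare_conflict). Since O(~reconcile_sample) holds, K gives O(declare_conflict).
The contrapositive of premise 10 (O(~reboot_node -> ~declare_conflict)) is O(declare_conflict -> reboot_node), and O(declare_conflict) is already established, so O(reboot_node).
Premise 12 is O(escrow_badge -> ~reboot_node); contrapositively O(reboot_node -> ~escrow_badge). Since O(reboot_node) holds, K gives O(~escrow_badge).
Premises 2, 5, 6, 8 do not contribute to this derivation.
Thus O(~escrow_badge), which is F(escrow_badge): escrow_badge is forbidden.

Forbidden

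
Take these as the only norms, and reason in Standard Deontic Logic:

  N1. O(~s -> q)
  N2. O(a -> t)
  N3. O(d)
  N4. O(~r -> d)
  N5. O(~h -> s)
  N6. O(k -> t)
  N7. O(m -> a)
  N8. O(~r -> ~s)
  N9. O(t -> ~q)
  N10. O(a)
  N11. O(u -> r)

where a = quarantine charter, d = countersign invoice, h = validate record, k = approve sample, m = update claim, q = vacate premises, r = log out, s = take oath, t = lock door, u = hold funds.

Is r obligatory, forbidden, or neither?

Obligatory

Premise 10 gives O(a).
Applying K to premise 2 (O(a -> t)) and O(a) yields O(t).
Premise 9 is O(t -> ~q); since O(t), deontic closure gives O(~q).
Premise 1 is O(~s -> q); contrapositively O(~q -> s). Since O(~q) holds, K gives O(s).
The contrapositive of premise 8 (O(~r -> ~s)) is O(s -> r), and O(s) is already established, so O(r).
Premises 3, 4, 5, 6, 7, 11 do not contribute to this derivation.
Hence r is obligatory.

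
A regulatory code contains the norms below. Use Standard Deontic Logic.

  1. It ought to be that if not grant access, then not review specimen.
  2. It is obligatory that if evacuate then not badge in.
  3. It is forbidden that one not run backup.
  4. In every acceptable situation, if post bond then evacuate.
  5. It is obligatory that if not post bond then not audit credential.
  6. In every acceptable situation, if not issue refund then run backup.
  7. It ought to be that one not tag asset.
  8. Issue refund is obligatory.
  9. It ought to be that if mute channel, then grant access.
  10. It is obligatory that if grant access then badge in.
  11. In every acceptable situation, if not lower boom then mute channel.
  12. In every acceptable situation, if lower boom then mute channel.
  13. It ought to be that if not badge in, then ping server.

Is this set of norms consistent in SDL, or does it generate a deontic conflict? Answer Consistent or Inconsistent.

Consistent

Premise 6 is O(¬issue_refund → run_backup); even if O(run_backup) held, inferring O(¬issue_refund) would be affirming the consequent — invalid.
So O(¬issue_refund) is not derivable, and the apparent clash with O(issue_refund) does not arise.
A world satisfying every obligation exists (e.g. audit_credential=false, badge_in=true, evacuate=false, grant_access=true, issue_refund=true, lower_boom=false, mute_channel=true, ping_server=false, post_bond=false, review_specimen=false, run_backup=true, tag_asset=false); no atom is both obligatory and forbidden, so the set is consistent.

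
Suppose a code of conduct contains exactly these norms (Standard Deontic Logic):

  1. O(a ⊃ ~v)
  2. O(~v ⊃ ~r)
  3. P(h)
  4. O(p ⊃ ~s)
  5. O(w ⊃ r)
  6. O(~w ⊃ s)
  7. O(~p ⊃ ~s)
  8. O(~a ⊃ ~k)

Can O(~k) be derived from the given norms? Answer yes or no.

Yes

By case analysis on ~p: premise 7 gives O(~p ⊃ ~s) and premise 4 gives O(p ⊃ ~s), so O(~s) either way.
Premise 6, O(~w ⊃ s), contraposes to O(~s ⊃ w); with O(~s) we get O(w).
From O(w) and premise 5, O(w ⊃ r), we obtain O(r).
Premise 2, O(~v ⊃ ~r), contraposes to O(r ⊃ v); with O(r) we get O(v).
The contrapositive of premise 1 (O(a ⊃ ~v)) is O(v ⊃ ~a), and O(v) is already established, so O(~a).
With premise 8, O(~a ⊃ ~k), the K-axiom yields O(~k).
Premise 3 does not contribute to this derivation.
So O(~k) follows.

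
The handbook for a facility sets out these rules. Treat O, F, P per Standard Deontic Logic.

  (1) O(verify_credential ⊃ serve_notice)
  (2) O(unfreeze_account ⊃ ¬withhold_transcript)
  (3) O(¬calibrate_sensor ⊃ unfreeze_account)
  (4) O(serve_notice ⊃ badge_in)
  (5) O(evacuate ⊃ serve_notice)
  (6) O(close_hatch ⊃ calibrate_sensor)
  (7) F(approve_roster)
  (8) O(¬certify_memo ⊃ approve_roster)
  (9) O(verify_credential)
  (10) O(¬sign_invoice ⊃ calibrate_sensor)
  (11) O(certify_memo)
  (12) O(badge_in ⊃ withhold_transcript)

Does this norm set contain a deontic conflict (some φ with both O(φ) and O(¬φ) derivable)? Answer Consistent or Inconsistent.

Consistent

Premise 8 is O(¬certify_memo ⊃ approve_roster), but O(¬certify_memo) is not derivable from the premises, so it does not yield O(approve_roster).
So O(approve_roster) is not derivable, and the apparent clash with O(¬approve_roster) does not arise.
A world satisfying every obligation exists (e.g. approve_roster=false, badge_in=true, calibrate_sensor=true, certify_memo=true, close_hatch=false, evacuate=false, serve_notice=true, sign_invoice=false, unfreeze_account=false, verify_credential=true, withhold_transcript=true); no atom is both obligatory and forbidden, so the set is consistent.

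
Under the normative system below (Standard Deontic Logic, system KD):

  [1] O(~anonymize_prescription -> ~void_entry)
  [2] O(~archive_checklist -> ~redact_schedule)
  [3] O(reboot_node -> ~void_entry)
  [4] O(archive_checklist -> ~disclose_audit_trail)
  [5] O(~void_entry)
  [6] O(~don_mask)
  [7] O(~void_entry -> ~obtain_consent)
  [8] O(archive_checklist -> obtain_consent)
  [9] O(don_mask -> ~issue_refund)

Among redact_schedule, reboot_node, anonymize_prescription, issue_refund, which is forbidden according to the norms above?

Premise 5 states O(~void_entry) outright.
From O(~void_entry) and premise 7, O(~void_entry -> ~obtain_consent), we obtain O(~obtain_consent).
Premise 8, O(archive_checklist -> obtain_consent), contraposes to O(~obtain_consent -> ~archive_checklist); with O(~obtain_consent) we get O(~archive_checklist).
With premise 2, O(~archive_checklist -> ~redact_schedule), the K-axiom yields O(~redact_schedule).
So O(~redact_schedule) holds, i.e. redact_schedule is forbidden. None of the other listed options is forbidden under the premises.

redact_schedule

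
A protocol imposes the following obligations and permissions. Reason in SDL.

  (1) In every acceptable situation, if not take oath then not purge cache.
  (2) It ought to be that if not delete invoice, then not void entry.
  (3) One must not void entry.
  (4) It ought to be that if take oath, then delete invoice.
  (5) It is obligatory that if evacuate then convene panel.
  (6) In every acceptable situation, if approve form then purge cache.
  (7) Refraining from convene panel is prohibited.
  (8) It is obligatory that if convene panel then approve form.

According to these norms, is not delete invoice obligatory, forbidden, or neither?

Forbidden

Premise 7, F(¬convene_panel), is equivalent to O(convene_panel).
From O(convene_panel) and premise 8, O(convene_panel → approve_form), we obtain O(approve_form).
Premise 6 is O(approve_form → purge_cache); since O(approve_form), deontic closure gives O(purge_cache).
Premise 1 is O(¬take_oath → ¬purge_cache); contrapositively O(purge_cache → take_oath). Since O(purge_cache) holds, K gives O(take_oath).
Applying K to premise 4 (O(take_oath → delete_invoice)) and O(take_oath) yields O(delete_invoice).
Premises 2, 3, 5 do not contribute to this derivation.
Thus O(delete_invoice), which is F(¬delete_invoice): ¬delete_invoice is forbidden.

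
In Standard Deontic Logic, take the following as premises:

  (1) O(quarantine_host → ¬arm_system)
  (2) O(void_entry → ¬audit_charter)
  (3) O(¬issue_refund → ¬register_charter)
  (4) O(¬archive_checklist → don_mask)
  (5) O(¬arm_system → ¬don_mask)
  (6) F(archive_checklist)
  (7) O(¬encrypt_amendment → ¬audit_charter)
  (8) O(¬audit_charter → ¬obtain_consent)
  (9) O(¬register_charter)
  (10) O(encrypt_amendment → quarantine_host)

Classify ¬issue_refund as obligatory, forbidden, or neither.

Premise 3 is O(¬issue_refund → ¬register_charter); even if O(¬register_charter) held, inferring O(¬issue_refund) would be affirming the consequent — invalid.
No premise or chain of K-axiom applications forces O(¬issue_refund), and none forces O(issue_refund). So ¬issue_refund is neither obligatory nor forbidden under these norms.

Neither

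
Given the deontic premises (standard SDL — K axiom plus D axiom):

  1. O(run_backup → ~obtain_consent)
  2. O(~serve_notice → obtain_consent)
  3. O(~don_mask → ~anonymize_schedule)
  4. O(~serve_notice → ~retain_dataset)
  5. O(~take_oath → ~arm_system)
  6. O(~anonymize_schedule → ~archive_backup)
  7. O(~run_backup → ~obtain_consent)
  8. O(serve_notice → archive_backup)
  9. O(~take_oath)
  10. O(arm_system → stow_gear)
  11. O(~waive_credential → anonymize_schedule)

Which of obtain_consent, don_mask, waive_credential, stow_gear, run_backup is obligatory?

Premises 1 and 7 are O(run_backup → ~obtain_consent) and O(~run_backup → ~obtain_consent); every ideal world satisfies run_backup or ~run_backup, so in either case ~obtain_consent holds — hence O(~obtain_consent).
The contrapositive of premise 2 (O(~serve_notice → obtain_consent)) is O(~obtain_consent → serve_notice), and O(~obtain_consent) is already established, so O(serve_notice).
Applying K to premise 8 (O(serve_notice → archive_backup)) and O(serve_notice) yields O(archive_backup).
The contrapositive of premise 6 (O(~anonymize_schedule → ~archive_backup)) is O(archive_backup → anonymize_schedule), and O(archive_backup) is already established, so O(anonymize_schedule).
The contrapositive of premise 3 (O(~don_mask → ~anonymize_schedule)) is O(anonymize_schedule → don_mask), and O(anonymize_schedule) is already established, so O(don_mask).
So O(don_mask) holds — don_mask is obligatory. None of the other listed options is made obligatory by any chain of premises.

don_mask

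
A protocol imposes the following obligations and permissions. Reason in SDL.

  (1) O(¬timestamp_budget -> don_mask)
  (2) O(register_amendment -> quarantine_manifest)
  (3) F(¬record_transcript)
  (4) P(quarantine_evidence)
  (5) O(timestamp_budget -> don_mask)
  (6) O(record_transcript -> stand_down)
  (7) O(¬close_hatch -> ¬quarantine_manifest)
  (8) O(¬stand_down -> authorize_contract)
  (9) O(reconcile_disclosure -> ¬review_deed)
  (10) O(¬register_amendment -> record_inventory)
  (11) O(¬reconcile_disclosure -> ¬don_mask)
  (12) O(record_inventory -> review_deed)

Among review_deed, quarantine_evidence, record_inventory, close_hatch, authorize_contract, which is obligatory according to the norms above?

By case analysis on timestamp_budget: premise 5 gives O(timestamp_budget -> don_mask) and premise 1 gives O(¬timestamp_budget -> don_mask), so O(don_mask) either way.
Premise 11, O(¬reconcile_disclosure -> ¬don_mask), contraposes to O(don_mask -> reconcile_disclosure); with O(don_mask) we get O(reconcile_disclosure).
Premise 9 is O(reconcile_disclosure -> ¬review_deed); since O(reconcile_disclosure), deontic closure gives O(¬review_deed).
Premise 12 is O(record_inventory -> review_deed); contrapositively O(¬review_deed -> ¬record_inventory). Since O(¬review_deed) holds, K gives O(¬record_inventory).
Premise 10 is O(¬register_amendment -> record_inventory); contrapositively O(¬record_inventory -> register_amendment). Since O(¬record_inventory) holds, K gives O(register_amendment).
From O(register_amendment) and premise 2, O(register_amendment -> quarantine_manifest), we obtain O(quarantine_manifest).
The contrapositive of premise 7 (O(¬close_hatch -> ¬quarantine_manifest)) is O(quarantine_manifest -> close_hatch), and O(quarantine_manifest) is already established, so O(close_hatch).
So O(close_hatch) holds — close_hatch is obligatory. None of the other listed options is made obligatory by any chain of premises.

close_hatch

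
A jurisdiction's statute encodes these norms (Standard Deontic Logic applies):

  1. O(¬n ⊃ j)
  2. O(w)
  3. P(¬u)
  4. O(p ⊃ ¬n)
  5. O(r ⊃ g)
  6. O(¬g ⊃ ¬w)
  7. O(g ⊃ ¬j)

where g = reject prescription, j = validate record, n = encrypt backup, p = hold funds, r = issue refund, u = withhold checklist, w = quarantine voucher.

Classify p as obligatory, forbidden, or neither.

Premise 2 gives O(w).
Premise 6 is O(¬g ⊃ ¬w); contrapositively O(w ⊃ g). Since O(w) holds, K gives O(g).
With premise 7, O(g ⊃ ¬j), the K-axiom yields O(¬j).
The contrapositive of premise 1 (O(¬n ⊃ j)) is O(¬j ⊃ n), and O(¬j) is already established, so O(n).
Premise 4, O(p ⊃ ¬n), contraposes to O(n ⊃ ¬p); with O(n) we get O(¬p).
Premises 3, 5 do not contribute to this derivation.
Thus O(¬p), which is F(p): p is forbidden.

Forbidden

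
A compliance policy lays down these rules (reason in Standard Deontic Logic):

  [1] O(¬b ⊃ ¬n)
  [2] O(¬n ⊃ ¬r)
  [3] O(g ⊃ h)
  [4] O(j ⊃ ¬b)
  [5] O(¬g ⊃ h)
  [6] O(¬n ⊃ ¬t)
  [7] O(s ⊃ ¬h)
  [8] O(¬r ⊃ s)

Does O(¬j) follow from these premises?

Premises 3 and 5 are O(g ⊃ h) and O(¬g ⊃ h); every ideal world satisfies g or ¬g, so in either case h holds — hence O(h).
Premise 7 is O(s ⊃ ¬h); contrapositively O(h ⊃ ¬s). Since O(h) holds, K gives O(¬s).
Premise 8 is O(¬r ⊃ s); contrapositively O(¬s ⊃ r). Since O(¬s) holds, K gives O(r).
Premise 2 is O(¬n ⊃ ¬r); contrapositively O(r ⊃ n). Since O(r) holds, K gives O(n).
Premise 1, O(¬b ⊃ ¬n), contraposes to O(n ⊃ b); with O(n) we get O(b).
The contrapositive of premise 4 (O(j ⊃ ¬b)) is O(b ⊃ ¬j), and O(b) is already established, so O(¬j).
Premise 6 does not contribute to this derivation.
So O(¬j) follows.

Yes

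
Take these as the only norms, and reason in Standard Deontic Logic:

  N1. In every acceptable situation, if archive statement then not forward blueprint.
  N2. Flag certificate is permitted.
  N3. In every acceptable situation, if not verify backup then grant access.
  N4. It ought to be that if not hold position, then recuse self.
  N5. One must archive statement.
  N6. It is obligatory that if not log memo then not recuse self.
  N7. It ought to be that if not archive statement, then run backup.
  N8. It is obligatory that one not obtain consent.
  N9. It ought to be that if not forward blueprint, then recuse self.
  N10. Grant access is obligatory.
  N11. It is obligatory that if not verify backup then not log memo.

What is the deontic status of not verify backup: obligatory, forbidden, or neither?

Forbidden

Premise 5 gives O(archive_statement).
Premise 1 is O(archive_statement → ¬forward_blueprint); since O(archive_statement), deontic closure gives O(¬forward_blueprint).
Premise 9 is O(¬forward_blueprint → recuse_self); since O(¬forward_blueprint), deontic closure gives O(recuse_self).
The contrapositive of premise 6 (O(¬log_memo → ¬recuse_self)) is O(recuse_self → log_memo), and O(recuse_self) is already established, so O(log_memo).
Premise 11 is O(¬verify_backup → ¬log_memo); contrapositively O(log_memo → verify_backup). Since O(log_memo) holds, K gives O(verify_backup).
Premises 2, 3, 4, 7, 8, 10 do not contribute to this derivation.
Thus O(verify_backup), which is F(¬verify_backup): ¬verify_backup is forbidden.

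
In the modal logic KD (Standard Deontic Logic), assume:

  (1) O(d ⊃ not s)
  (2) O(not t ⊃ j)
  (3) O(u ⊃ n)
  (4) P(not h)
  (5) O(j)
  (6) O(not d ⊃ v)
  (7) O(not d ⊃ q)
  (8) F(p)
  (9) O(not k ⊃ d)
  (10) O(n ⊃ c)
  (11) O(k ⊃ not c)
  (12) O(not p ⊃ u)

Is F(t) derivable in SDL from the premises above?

Premise 2 is O(not t ⊃ j); even if O(j) held, inferring O(not t) would be affirming the consequent — invalid.
No other premise forces O(not t). An ideal world satisfying every premise can still have t true, so F(t) is not derivable.

No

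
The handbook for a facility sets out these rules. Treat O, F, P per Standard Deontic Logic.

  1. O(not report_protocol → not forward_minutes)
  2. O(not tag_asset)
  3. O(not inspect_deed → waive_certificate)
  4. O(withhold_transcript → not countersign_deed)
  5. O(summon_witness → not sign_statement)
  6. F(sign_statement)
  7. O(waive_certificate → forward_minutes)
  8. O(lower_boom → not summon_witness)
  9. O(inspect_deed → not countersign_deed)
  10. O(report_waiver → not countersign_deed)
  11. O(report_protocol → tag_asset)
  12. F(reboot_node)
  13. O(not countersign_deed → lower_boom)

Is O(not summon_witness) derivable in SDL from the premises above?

Premise 2 gives O(not tag_asset).
Premise 11 is O(report_protocol → tag_asset); contrapositively O(not tag_asset → not report_protocol). Since O(not tag_asset) holds, K gives O(not report_protocol).
With premise 1, O(not report_protocol → not forward_minutes), the K-axiom yields O(not forward_minutes).
Premise 7, O(waive_certificate → forward_minutes), contraposes to O(not forward_minutes → not waive_certificate); with O(not forward_minutes) we get O(not waive_certificate).
The contrapositive of premise 3 (O(not inspect_deed → waive_certificate)) is O(not waive_certificate → inspect_deed), and O(not waive_certificate) is already established, so O(inspect_deed).
With premise 9, O(inspect_deed → not countersign_deed), the K-axiom yields O(not countersign_deed).
Applying K to premise 13 (O(not countersign_deed → lower_boom)) and O(not countersign_deed) yields O(lower_boom).
With premise 8, O(lower_boom → not summon_witness), the K-axiom yields O(not summon_witness).
Premises 4, 5, 6, 10, 12 do not contribute to this derivation.
So O(not summon_witness) follows.

Yes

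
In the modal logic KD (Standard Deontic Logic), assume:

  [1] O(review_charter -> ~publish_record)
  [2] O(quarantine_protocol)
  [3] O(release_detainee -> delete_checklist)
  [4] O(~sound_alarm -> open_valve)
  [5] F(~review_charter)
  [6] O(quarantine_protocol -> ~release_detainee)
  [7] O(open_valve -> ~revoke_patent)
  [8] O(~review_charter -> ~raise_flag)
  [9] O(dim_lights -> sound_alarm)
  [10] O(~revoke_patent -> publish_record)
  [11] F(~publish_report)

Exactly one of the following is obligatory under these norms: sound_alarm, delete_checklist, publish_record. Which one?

Premise 5 is F(~review_charter), i.e. O(review_charter).
Applying K to premise 1 (O(review_charter -> ~publish_record)) and O(review_charter) yields O(~publish_record).
The contrapositive of premise 10 (O(~revoke_patent -> publish_record)) is O(~publish_record -> revoke_patent), and O(~publish_record) is already established, so O(revoke_patent).
Premise 7 is O(open_valve -> ~revoke_patent); contrapositively O(revoke_patent -> ~open_valve). Since O(revoke_patent) holds, K gives O(~open_valve).
Premise 4 is O(~sound_alarm -> open_valve); contrapositively O(~open_valve -> sound_alarm). Since O(~open_valve) holds, K gives O(sound_alarm).
So O(sound_alarm) holds — sound_alarm is obligatory. None of the other listed options is made obligatory by any chain of premises.

sound_alarm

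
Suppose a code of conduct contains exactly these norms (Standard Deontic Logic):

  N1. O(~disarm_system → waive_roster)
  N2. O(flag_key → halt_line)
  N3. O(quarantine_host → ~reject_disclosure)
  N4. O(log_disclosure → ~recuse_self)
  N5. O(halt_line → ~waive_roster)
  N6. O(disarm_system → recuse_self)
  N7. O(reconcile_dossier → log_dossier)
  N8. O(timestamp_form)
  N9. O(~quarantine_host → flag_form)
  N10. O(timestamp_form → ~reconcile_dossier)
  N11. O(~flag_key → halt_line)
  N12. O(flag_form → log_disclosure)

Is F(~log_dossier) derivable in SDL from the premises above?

Premise 7 is O(reconcile_dossier → log_dossier), but O(reconcile_dossier) is not derivable from the premises, so it does not yield O(log_dossier).
No other premise forces O(log_dossier). An ideal world satisfying every premise can still have ~log_dossier true, so F(~log_dossier) is not derivable.

No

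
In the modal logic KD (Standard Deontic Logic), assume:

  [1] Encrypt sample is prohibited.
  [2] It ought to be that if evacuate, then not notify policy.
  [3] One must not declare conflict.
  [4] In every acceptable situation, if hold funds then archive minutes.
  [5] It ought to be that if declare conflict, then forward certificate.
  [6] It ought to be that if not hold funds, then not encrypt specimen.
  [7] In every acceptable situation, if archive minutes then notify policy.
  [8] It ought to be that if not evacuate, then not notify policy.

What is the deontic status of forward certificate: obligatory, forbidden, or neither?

Neither

Premise 5 is O(declare_conflict → forward_certificate), but O(declare_conflict) is not derivable from the premises, so it does not yield O(forward_certificate).
No premise or chain of K-axiom applications forces O(forward_certificate), and none forces O(¬forward_certificate). So forward_certificate is neither obligatory nor forbidden under these norms.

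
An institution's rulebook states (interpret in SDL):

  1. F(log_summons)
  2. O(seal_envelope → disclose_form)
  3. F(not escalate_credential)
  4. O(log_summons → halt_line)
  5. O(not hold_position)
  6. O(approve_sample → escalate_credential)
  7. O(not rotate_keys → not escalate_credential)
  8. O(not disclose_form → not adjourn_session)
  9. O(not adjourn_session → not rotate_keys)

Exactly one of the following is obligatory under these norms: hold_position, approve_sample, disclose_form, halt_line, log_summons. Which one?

F(not escalate_credential) at premise 3 means O(escalate_credential).
Premise 7, O(not rotate_keys → not escalate_credential), contraposes to O(escalate_credential → rotate_keys); with O(escalate_credential) we get O(rotate_keys).
Premise 9 is O(not adjourn_session → not rotate_keys); contrapositively O(rotate_keys → adjourn_session). Since O(rotate_keys) holds, K gives O(adjourn_session).
Premise 8 is O(not disclose_form → not adjourn_session); contrapositively O(adjourn_session → disclose_form). Since O(adjourn_session) holds, K gives O(disclose_form).
So O(disclose_form) holds — disclose_form is obligatory. None of the other listed options is made obligatory by any chain of premises.

disclose_form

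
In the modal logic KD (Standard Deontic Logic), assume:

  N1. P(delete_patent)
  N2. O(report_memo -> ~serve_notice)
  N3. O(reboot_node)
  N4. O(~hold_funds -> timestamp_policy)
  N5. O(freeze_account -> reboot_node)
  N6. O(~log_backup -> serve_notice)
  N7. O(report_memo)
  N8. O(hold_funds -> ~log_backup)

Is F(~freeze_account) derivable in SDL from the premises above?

Premise 5 is O(freeze_account -> reboot_node); even if O(reboot_node) held, inferring O(freeze_account) would be affirming the consequent — invalid.
No other premise forces O(freeze_account). An ideal world satisfying every premise can still have ~freeze_account true, so F(~freeze_account) is not derivable.

No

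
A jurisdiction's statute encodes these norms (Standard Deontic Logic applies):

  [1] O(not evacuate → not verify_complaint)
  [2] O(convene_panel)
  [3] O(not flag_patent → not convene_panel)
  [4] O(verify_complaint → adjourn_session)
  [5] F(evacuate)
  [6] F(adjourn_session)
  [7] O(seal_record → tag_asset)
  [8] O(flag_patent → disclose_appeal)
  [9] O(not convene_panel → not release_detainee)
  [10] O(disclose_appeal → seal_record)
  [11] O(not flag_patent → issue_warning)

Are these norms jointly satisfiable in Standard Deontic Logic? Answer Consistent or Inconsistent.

Consistent

Premise 4 is O(verify_complaint → adjourn_session), but O(verify_complaint) is not derivable from the premises, so it does not yield O(adjourn_session).
So O(adjourn_session) is not derivable, and the apparent clash with O(not adjourn_session) does not arise.
A world satisfying every obligation exists (e.g. adjourn_session=false, convene_panel=true, disclose_appeal=true, evacuate=false, flag_patent=true, issue_warning=false, release_detainee=false, seal_record=true, tag_asset=true, verify_complaint=false); no atom is both obligatory and forbidden, so the set is consistent.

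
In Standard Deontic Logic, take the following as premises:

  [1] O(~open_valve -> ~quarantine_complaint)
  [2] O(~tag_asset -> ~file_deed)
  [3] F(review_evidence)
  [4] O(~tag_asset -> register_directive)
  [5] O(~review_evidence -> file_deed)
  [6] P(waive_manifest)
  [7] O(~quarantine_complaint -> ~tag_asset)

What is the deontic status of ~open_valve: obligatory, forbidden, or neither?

Forbidden

F(review_evidence) at premise 3 means O(~review_evidence).
Premise 5 is O(~review_evidence -> file_deed); since O(~review_evidence), deontic closure gives O(file_deed).
Premise 2, O(~tag_asset -> ~file_deed), contraposes to O(file_deed -> tag_asset); with O(file_deed) we get O(tag_asset).
Premise 7 is O(~quarantine_complaint -> ~tag_asset); contrapositively O(tag_asset -> quarantine_complaint). Since O(tag_asset) holds, K gives O(quarantine_complaint).
Premise 1, O(~open_valve -> ~quarantine_complaint), contraposes to O(quarantine_complaint -> open_valve); with O(quarantine_complaint) we get O(open_valve).
Premises 4, 6 do not contribute to this derivation.
Thus O(open_valve), which is F(~open_valve): ~open_valve is forbidden.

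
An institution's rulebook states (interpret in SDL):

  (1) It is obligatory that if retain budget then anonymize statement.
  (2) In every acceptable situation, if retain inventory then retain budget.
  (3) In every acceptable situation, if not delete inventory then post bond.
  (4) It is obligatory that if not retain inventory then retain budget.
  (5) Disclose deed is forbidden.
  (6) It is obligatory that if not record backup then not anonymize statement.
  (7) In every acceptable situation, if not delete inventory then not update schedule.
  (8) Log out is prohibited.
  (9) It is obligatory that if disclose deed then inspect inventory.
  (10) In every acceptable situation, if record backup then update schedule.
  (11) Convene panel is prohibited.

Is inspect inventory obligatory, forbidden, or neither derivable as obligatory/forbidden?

Premise 9 is O(disclose_deed → inspect_inventory), but O(disclose_deed) is not derivable from the premises, so it does not yield O(inspect_inventory).
No premise or chain of K-axiom applications forces O(inspect_inventory), and none forces O(¬inspect_inventory). So inspect_inventory is neither obligatory nor forbidden under these norms.

Neither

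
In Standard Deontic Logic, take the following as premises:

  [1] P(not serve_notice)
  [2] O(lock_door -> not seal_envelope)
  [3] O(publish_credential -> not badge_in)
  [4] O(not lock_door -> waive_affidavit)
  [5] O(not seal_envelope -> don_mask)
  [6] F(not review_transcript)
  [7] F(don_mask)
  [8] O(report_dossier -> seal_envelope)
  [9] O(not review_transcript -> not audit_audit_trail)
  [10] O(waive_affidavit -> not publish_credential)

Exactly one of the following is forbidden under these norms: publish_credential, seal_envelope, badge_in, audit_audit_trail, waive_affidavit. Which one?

Premise 7 is F(don_mask), i.e. O(not don_mask).
The contrapositive of premise 5 (O(not seal_envelope -> don_mask)) is O(not don_mask -> seal_envelope), and O(not don_mask) is already established, so O(seal_envelope).
Premise 2, O(lock_door -> not seal_envelope), contraposes to O(seal_envelope -> not lock_door); with O(seal_envelope) we get O(not lock_door).
Premise 4 is O(not lock_door -> waive_affidavit); since O(not lock_door), deontic closure gives O(waive_affidavit).
With premise 10, O(waive_affidavit -> not publish_credential), the K-axiom yields O(not publish_credential).
So O(not publish_credential) holds, i.e. publish_credential is forbidden. None of the other listed options is forbidden under the premises.

publish_credential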